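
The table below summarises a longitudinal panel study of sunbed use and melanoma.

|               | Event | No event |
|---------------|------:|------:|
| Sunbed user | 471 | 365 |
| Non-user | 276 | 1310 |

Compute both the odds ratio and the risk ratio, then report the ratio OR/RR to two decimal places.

Cells: a = 471, b = 365, c = 276, d = 1310.
OR = (471·1310)/(365·276) = 617010/100740 = 6.12478
Risk in exposed = 471/836 = 0.56340; risk in unexposed = 276/1586 = 0.17402; RR = 3.23749
OR/RR = 6.12478 / 3.23749 = 1.89183
The outcome is not rare, so the OR lies further from 1 than the RR.

1.89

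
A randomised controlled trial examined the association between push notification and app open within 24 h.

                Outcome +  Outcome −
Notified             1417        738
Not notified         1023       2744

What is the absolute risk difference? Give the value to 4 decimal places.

Cells: a = 1417, b = 738, c = 1023, d = 2744.
Risk in exposed = 1417/2155 = 0.657541; risk in unexposed = 1023/3767 = 0.271569.
Risk difference = 0.657541 − 0.271569 = 0.385972

0.3860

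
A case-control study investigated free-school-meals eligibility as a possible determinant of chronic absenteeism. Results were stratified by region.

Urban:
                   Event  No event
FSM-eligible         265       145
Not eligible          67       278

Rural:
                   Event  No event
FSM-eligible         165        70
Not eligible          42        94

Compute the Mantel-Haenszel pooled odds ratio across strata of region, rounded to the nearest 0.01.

6.70

OR_MH = Σ(aᵢdᵢ/nᵢ) / Σ(bᵢcᵢ/nᵢ), where nᵢ is the stratum total.
Stratum 1 (Urban): n = 755; a·d/n = 265·278/755 = 97.5762; b·c/n = 145·67/755 = 12.8675
Stratum 2 (Rural): n = 371; a·d/n = 165·94/371 = 41.8059; b·c/n = 70·42/371 = 7.9245
OR_MH = (97.5762 + 41.8059) / (12.8675 + 7.9245) = 139.3821 / 20.7921 = 6.70362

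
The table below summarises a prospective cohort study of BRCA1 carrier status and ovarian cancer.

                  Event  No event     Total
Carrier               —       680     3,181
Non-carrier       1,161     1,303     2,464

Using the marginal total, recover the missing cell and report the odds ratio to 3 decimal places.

4.128

The missing cell is in the exposed row: 3181 − 680 = 2501.
So a = 2501, b = 680, c = 1161, d = 1303.
OR = (a·d)/(b·c) = (2501 × 1303) / (680 × 1161) = 3258803 / 789480 = 4.12778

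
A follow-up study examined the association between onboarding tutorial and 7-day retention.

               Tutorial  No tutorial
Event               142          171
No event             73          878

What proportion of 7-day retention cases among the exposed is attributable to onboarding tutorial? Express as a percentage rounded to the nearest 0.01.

Reading the table with exposure as columns: a = 142 (Tutorial, case), b = 73 (Tutorial, non-case), c = 171 (No tutorial, case), d = 878.
Risk in exposed = 142/215 = 0.66047; risk in unexposed = 171/1049 = 0.16301.
RR = 0.66047/0.16301 = 4.05163
AR% = (RR − 1)/RR × 100 = (4.05163 − 1)/4.05163 × 100 = 75.3185%

75.32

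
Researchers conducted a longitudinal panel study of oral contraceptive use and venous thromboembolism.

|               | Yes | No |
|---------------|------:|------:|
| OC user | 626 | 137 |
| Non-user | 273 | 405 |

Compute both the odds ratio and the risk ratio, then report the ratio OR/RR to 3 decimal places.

Cells: a = 626, b = 137, c = 273, d = 405.
OR = (626·405)/(137·273) = 253530/37401 = 6.77870
Risk in exposed = 626/763 = 0.82045; risk in unexposed = 273/678 = 0.40265; RR = 2.03759
OR/RR = 6.77870 / 2.03759 = 3.32682
The outcome is not rare, so the OR lies further from 1 than the RR.

3.327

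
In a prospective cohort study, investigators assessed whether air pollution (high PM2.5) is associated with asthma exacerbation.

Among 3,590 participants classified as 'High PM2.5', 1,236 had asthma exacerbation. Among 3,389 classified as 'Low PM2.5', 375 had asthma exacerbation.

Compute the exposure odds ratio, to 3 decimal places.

From the description: a = 1236, b = 2354, c = 375, d = 3014.
OR = (a·d)/(b·c) = (1236 × 3014) / (2354 × 375) = 3725304 / 882750 = 4.22011
The odds of asthma exacerbation are about 4.22 times as high in the high pm2.5 group.

4.220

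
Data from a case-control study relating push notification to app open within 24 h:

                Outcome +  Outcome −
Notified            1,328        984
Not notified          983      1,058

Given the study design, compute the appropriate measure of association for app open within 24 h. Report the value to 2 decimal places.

1.45

Cells: a = 1328, b = 984, c = 983, d = 1058.
This is a case-control study: participants were sampled on outcome status, so risks in the source population cannot be estimated directly — relative risk is not valid here. The odds ratio is the appropriate measure.
OR = (a·d)/(b·c) = (1328 × 1058) / (984 × 983) = 1405024 / 967272 = 1.45256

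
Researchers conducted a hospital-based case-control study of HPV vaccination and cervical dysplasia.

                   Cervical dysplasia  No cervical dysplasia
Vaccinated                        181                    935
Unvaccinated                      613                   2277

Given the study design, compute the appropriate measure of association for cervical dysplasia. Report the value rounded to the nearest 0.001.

0.719

Cells: a = 181, b = 935, c = 613, d = 2277.
This is a hospital-based case-control study: participants were sampled on outcome status, so risks in the source population cannot be estimated directly — relative risk is not valid here. The odds ratio is the appropriate measure.
OR = (a·d)/(b·c) = (181 × 2277) / (935 × 613) = 412137 / 573155 = 0.71907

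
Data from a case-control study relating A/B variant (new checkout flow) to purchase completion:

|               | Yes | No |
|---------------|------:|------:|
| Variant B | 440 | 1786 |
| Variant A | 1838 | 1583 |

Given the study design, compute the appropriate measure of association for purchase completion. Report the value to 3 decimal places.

0.212

Cells: a = 440, b = 1786, c = 1838, d = 1583.
This is a case-control study: participants were sampled on outcome status, so risks in the source population cannot be estimated directly — relative risk is not valid here. The odds ratio is the appropriate measure.
OR = (a·d)/(b·c) = (440 × 1583) / (1786 × 1838) = 696520 / 3282668 = 0.21218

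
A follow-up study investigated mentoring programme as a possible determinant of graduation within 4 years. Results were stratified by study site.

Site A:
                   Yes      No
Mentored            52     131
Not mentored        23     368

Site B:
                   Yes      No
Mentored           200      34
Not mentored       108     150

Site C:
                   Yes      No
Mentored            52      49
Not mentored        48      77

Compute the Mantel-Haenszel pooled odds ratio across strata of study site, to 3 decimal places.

OR_MH = Σ(aᵢdᵢ/nᵢ) / Σ(bᵢcᵢ/nᵢ), where nᵢ is the stratum total.
Stratum 1 (Site A): n = 574; a·d/n = 52·368/574 = 33.3380; b·c/n = 131·23/574 = 5.2491
Stratum 2 (Site B): n = 492; a·d/n = 200·150/492 = 60.9756; b·c/n = 34·108/492 = 7.4634
Stratum 3 (Site C): n = 226; a·d/n = 52·77/226 = 17.7168; b·c/n = 49·48/226 = 10.4071
OR_MH = (33.3380 + 60.9756 + 17.7168) / (5.2491 + 7.4634 + 10.4071) = 112.0304 / 23.1196 = 4.84568

4.846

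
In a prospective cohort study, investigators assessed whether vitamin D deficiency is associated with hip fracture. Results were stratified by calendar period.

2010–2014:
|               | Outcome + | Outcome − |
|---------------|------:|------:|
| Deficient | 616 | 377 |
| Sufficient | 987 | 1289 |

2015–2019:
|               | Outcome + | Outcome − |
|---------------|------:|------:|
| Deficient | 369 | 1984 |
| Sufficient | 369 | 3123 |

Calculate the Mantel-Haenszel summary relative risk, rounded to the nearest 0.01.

1.45

RR_MH = Σ(aᵢ·n₀ᵢ/nᵢ) / Σ(cᵢ·n₁ᵢ/nᵢ), with n₁ᵢ = aᵢ+bᵢ (exposed), n₀ᵢ = cᵢ+dᵢ (unexposed), nᵢ = n₁ᵢ+n₀ᵢ.
Stratum 1 (2010–2014): n₁ = 993, n₀ = 2276, n = 3269; a·n₀/n = 616·2276/3269 = 428.8822; c·n₁/n = 987·993/3269 = 299.8137
Stratum 2 (2015–2019): n₁ = 2353, n₀ = 3492, n = 5845; a·n₀/n = 369·3492/5845 = 220.4530; c·n₁/n = 369·2353/5845 = 148.5470
RR_MH = (428.8822 + 220.4530) / (299.8137 + 148.5470) = 649.3353 / 448.3607 = 1.44824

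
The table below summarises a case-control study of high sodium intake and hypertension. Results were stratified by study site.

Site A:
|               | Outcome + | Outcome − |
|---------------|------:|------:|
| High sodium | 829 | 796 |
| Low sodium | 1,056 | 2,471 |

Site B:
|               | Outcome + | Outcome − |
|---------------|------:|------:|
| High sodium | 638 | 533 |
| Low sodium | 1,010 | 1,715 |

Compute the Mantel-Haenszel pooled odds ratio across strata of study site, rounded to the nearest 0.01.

2.25

OR_MH = Σ(aᵢdᵢ/nᵢ) / Σ(bᵢcᵢ/nᵢ), where nᵢ is the stratum total.
Stratum 1 (Site A): n = 5152; a·d/n = 829·2471/5152 = 397.6046; b·c/n = 796·1056/5152 = 163.1553
Stratum 2 (Site B): n = 3896; a·d/n = 638·1715/3896 = 280.8445; b·c/n = 533·1010/3896 = 138.1751
OR_MH = (397.6046 + 280.8445) / (163.1553 + 138.1751) = 678.4491 / 301.3303 = 2.25151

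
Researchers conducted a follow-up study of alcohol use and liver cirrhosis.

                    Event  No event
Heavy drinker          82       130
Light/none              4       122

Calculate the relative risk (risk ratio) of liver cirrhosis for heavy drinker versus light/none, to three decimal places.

Cells: a = 82, b = 130, c = 4, d = 122.
Risk in exposed = 82/212 = 0.38679; risk in unexposed = 4/126 = 0.03175.
RR = 0.38679 / 0.03175 = 12.18396
The risk among the exposed is 12.18 times that among the unexposed.

12.184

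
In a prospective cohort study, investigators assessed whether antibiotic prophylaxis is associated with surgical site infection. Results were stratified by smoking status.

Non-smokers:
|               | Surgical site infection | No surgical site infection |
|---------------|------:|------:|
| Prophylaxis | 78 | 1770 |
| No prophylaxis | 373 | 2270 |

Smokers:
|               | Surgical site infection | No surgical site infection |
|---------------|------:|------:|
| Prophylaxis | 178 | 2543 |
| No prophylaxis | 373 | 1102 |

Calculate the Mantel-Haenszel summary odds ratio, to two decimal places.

OR_MH = Σ(aᵢdᵢ/nᵢ) / Σ(bᵢcᵢ/nᵢ), where nᵢ is the stratum total.
Stratum 1 (Non-smokers): n = 4491; a·d/n = 78·2270/4491 = 39.4255; b·c/n = 1770·373/4491 = 147.0073
Stratum 2 (Smokers): n = 4196; a·d/n = 178·1102/4196 = 46.7483; b·c/n = 2543·373/4196 = 226.0579
OR_MH = (39.4255 + 46.7483) / (147.0073 + 226.0579) = 86.1738 / 373.0653 = 0.23099

0.23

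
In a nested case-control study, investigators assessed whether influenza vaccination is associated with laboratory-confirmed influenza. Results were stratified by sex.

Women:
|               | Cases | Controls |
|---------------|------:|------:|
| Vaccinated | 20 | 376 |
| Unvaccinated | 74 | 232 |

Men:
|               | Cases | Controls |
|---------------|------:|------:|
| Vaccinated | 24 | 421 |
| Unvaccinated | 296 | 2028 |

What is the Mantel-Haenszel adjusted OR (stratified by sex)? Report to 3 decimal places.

OR_MH = Σ(aᵢdᵢ/nᵢ) / Σ(bᵢcᵢ/nᵢ), where nᵢ is the stratum total.
Stratum 1 (Women): n = 702; a·d/n = 20·232/702 = 6.6097; b·c/n = 376·74/702 = 39.6353
Stratum 2 (Men): n = 2769; a·d/n = 24·2028/2769 = 17.5775; b·c/n = 421·296/2769 = 45.0040
OR_MH = (6.6097 + 17.5775) / (39.6353 + 45.0040) = 24.1872 / 84.6393 = 0.28577

0.286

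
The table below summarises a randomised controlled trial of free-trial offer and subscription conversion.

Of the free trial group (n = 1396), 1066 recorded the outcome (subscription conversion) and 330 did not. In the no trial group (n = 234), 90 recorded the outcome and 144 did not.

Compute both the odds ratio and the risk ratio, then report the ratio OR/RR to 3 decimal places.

From the description: a = 1066, b = 330, c = 90, d = 144.
OR = (1066·144)/(330·90) = 153504/29700 = 5.16848
Risk in exposed = 1066/1396 = 0.76361; risk in unexposed = 90/234 = 0.38462; RR = 1.98539
OR/RR = 5.16848 / 1.98539 = 2.60326
The outcome is not rare, so the OR lies further from 1 than the RR.

2.603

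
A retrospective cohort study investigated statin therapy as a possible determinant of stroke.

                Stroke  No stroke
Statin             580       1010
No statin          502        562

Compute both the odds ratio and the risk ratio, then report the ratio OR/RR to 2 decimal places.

Cells: a = 580, b = 1010, c = 502, d = 562.
OR = (580·562)/(1010·502) = 325960/507020 = 0.64289
Risk in exposed = 580/1590 = 0.36478; risk in unexposed = 502/1064 = 0.47180; RR = 0.77316
OR/RR = 0.64289 / 0.77316 = 0.83152
The outcome is not rare, so the OR lies further from 1 than the RR.

0.83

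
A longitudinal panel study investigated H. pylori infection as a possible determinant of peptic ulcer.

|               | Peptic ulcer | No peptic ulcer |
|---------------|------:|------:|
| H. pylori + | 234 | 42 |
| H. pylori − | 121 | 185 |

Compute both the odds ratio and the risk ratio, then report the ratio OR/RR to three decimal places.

3.973

Cells: a = 234, b = 42, c = 121, d = 185.
OR = (234·185)/(42·121) = 43290/5082 = 8.51830
Risk in exposed = 234/276 = 0.84783; risk in unexposed = 121/306 = 0.39542; RR = 2.14409
OR/RR = 8.51830 / 2.14409 = 3.97292
The outcome is not rare, so the OR lies further from 1 than the RR.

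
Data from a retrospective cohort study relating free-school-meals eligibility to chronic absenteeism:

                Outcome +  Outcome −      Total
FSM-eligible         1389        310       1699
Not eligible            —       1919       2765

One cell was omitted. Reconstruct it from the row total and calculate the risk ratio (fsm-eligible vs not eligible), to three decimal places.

The missing cell is in the unexposed row: 2765 − 1919 = 846.
So a = 1389, b = 310, c = 846, d = 1919.
RR = [a/(a+b)] / [c/(c+d)] = (1389/1699) / (846/2765) = 0.81754/0.30597 = 2.67198

2.672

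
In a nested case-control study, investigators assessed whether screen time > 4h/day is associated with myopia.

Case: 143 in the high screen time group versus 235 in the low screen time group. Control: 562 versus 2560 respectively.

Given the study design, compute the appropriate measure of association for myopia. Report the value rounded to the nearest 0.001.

From the description: a = 143, b = 562, c = 235, d = 2560.
This is a nested case-control study: participants were sampled on outcome status, so risks in the source population cannot be estimated directly — relative risk is not valid here. The odds ratio is the appropriate measure.
OR = (a·d)/(b·c) = (143 × 2560) / (562 × 235) = 366080 / 132070 = 2.77186

2.772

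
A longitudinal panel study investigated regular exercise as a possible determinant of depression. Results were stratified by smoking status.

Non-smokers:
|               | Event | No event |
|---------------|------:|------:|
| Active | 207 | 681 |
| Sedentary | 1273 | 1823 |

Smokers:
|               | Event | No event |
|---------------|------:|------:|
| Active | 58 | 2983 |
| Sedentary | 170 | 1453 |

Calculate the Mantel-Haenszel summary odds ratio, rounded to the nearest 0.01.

0.35

OR_MH = Σ(aᵢdᵢ/nᵢ) / Σ(bᵢcᵢ/nᵢ), where nᵢ is the stratum total.
Stratum 1 (Non-smokers): n = 3984; a·d/n = 207·1823/3984 = 94.7191; b·c/n = 681·1273/3984 = 217.5986
Stratum 2 (Smokers): n = 4664; a·d/n = 58·1453/4664 = 18.0690; b·c/n = 2983·170/4664 = 108.7286
OR_MH = (94.7191 + 18.0690) / (217.5986 + 108.7286) = 112.7882 / 326.3272 = 0.34563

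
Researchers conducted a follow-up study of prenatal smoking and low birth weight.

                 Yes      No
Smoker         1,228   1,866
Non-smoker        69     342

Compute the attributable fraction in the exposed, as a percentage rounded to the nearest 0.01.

Cells: a = 1228, b = 1866, c = 69, d = 342.
Risk in exposed = 1228/3094 = 0.39690; risk in unexposed = 69/411 = 0.16788.
RR = 0.39690/0.16788 = 2.36413
AR% = (RR − 1)/RR × 100 = (2.36413 − 1)/2.36413 × 100 = 57.7011%

57.70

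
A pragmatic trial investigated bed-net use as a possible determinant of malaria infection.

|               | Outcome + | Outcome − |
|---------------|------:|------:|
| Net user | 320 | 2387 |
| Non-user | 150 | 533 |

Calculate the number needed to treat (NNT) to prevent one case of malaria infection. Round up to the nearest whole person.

Risk in treated group = 320/2707 = 0.11821; risk in control = 150/683 = 0.21962.
Absolute risk reduction = 0.21962 − 0.11821 = 0.10141
NNT = 1 / ARR = 1 / 0.10141 = 9.861 → round up → 10

10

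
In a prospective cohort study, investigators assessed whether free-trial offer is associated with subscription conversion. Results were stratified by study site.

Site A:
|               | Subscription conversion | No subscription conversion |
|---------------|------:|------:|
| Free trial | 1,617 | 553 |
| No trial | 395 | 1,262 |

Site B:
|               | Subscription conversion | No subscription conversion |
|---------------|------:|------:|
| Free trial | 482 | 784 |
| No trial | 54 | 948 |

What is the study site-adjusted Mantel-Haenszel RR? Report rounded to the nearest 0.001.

RR_MH = Σ(aᵢ·n₀ᵢ/nᵢ) / Σ(cᵢ·n₁ᵢ/nᵢ), with n₁ᵢ = aᵢ+bᵢ (exposed), n₀ᵢ = cᵢ+dᵢ (unexposed), nᵢ = n₁ᵢ+n₀ᵢ.
Stratum 1 (Site A): n₁ = 2170, n₀ = 1657, n = 3827; a·n₀/n = 1617·1657/3827 = 700.1226; c·n₁/n = 395·2170/3827 = 223.9744
Stratum 2 (Site B): n₁ = 1266, n₀ = 1002, n = 2268; a·n₀/n = 482·1002/2268 = 212.9471; c·n₁/n = 54·1266/2268 = 30.1429
RR_MH = (700.1226 + 212.9471) / (223.9744 + 30.1429) = 913.0696 / 254.1172 = 3.59310

3.593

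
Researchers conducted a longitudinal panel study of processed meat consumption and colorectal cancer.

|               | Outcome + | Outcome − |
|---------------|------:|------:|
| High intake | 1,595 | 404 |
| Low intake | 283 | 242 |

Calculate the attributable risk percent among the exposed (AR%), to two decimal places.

Cells: a = 1595, b = 404, c = 283, d = 242.
Risk in exposed = 1595/1999 = 0.79790; risk in unexposed = 283/525 = 0.53905.
RR = 0.79790/0.53905 = 1.48020
AR% = (RR − 1)/RR × 100 = (1.48020 − 1)/1.48020 × 100 = 32.4416%

32.44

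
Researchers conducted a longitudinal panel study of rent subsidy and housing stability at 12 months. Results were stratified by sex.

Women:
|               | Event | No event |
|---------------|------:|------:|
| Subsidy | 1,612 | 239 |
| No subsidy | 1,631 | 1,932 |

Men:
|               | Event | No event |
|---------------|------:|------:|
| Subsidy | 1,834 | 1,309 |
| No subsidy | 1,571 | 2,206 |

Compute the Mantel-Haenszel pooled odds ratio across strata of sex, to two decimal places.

3.14

OR_MH = Σ(aᵢdᵢ/nᵢ) / Σ(bᵢcᵢ/nᵢ), where nᵢ is the stratum total.
Stratum 1 (Women): n = 5414; a·d/n = 1612·1932/5414 = 575.2464; b·c/n = 239·1631/5414 = 72.0002
Stratum 2 (Men): n = 6920; a·d/n = 1834·2206/6920 = 584.6538; b·c/n = 1309·1571/6920 = 297.1733
OR_MH = (575.2464 + 584.6538) / (72.0002 + 297.1733) = 1159.9002 / 369.1735 = 3.14188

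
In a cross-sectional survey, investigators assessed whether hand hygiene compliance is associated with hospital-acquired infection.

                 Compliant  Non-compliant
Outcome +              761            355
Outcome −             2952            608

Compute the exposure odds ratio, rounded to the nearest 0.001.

0.442

Reading the table with exposure as columns: a = 761 (Compliant, case), b = 2952 (Compliant, non-case), c = 355 (Non-compliant, case), d = 608.
OR = (a·d)/(b·c) = (761 × 608) / (2952 × 355) = 462688 / 1047960 = 0.44151
Exposure is associated with lower odds of hospital-acquired infection (OR = 0.44 < 1).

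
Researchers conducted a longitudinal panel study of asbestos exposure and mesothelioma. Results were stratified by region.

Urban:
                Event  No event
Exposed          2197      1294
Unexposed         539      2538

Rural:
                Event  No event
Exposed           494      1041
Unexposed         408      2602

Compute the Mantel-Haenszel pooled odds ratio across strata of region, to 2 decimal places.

OR_MH = Σ(aᵢdᵢ/nᵢ) / Σ(bᵢcᵢ/nᵢ), where nᵢ is the stratum total.
Stratum 1 (Urban): n = 6568; a·d/n = 2197·2538/6568 = 848.9625; b·c/n = 1294·539/6568 = 106.1915
Stratum 2 (Rural): n = 4545; a·d/n = 494·2602/4545 = 282.8136; b·c/n = 1041·408/4545 = 93.4495
OR_MH = (848.9625 + 282.8136) / (106.1915 + 93.4495) = 1131.7762 / 199.6410 = 5.66906

5.67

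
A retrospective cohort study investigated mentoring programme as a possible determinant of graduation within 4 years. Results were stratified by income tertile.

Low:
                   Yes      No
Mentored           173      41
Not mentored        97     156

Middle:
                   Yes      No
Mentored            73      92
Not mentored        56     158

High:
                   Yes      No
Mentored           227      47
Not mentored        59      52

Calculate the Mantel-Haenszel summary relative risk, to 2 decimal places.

RR_MH = Σ(aᵢ·n₀ᵢ/nᵢ) / Σ(cᵢ·n₁ᵢ/nᵢ), with n₁ᵢ = aᵢ+bᵢ (exposed), n₀ᵢ = cᵢ+dᵢ (unexposed), nᵢ = n₁ᵢ+n₀ᵢ.
Stratum 1 (Low): n₁ = 214, n₀ = 253, n = 467; a·n₀/n = 173·253/467 = 93.7238; c·n₁/n = 97·214/467 = 44.4497
Stratum 2 (Middle): n₁ = 165, n₀ = 214, n = 379; a·n₀/n = 73·214/379 = 41.2190; c·n₁/n = 56·165/379 = 24.3799
Stratum 3 (High): n₁ = 274, n₀ = 111, n = 385; a·n₀/n = 227·111/385 = 65.4468; c·n₁/n = 59·274/385 = 41.9896
RR_MH = (93.7238 + 41.2190 + 65.4468) / (44.4497 + 24.3799 + 41.9896) = 200.3895 / 110.8192 = 1.80826

1.81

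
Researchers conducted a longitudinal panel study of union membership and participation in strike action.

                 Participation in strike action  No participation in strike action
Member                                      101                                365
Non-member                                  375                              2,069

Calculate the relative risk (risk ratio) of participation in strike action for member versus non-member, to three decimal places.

Cells: a = 101, b = 365, c = 375, d = 2069.
Risk in exposed = 101/466 = 0.21674; risk in unexposed = 375/2444 = 0.15344.
RR = 0.21674 / 0.15344 = 1.41256
The risk among the exposed is 1.41 times that among the unexposed.

1.413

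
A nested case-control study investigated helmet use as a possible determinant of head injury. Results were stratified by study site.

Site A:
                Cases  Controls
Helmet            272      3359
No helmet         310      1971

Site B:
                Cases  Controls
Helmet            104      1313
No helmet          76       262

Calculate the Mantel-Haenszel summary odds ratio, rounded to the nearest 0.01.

OR_MH = Σ(aᵢdᵢ/nᵢ) / Σ(bᵢcᵢ/nᵢ), where nᵢ is the stratum total.
Stratum 1 (Site A): n = 5912; a·d/n = 272·1971/5912 = 90.6820; b·c/n = 3359·310/5912 = 176.1316
Stratum 2 (Site B): n = 1755; a·d/n = 104·262/1755 = 15.5259; b·c/n = 1313·76/1755 = 56.8593
OR_MH = (90.6820 + 15.5259) / (176.1316 + 56.8593) = 106.2079 / 232.9909 = 0.45585

0.46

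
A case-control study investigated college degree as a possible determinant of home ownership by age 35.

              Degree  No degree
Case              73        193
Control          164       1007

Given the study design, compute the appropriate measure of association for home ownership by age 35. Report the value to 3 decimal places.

Reading the table with exposure as columns: a = 73 (Degree, case), b = 164 (Degree, non-case), c = 193 (No degree, case), d = 1007.
This is a case-control study: participants were sampled on outcome status, so risks in the source population cannot be estimated directly — relative risk is not valid here. The odds ratio is the appropriate measure.
OR = (a·d)/(b·c) = (73 × 1007) / (164 × 193) = 73511 / 31652 = 2.32248

2.322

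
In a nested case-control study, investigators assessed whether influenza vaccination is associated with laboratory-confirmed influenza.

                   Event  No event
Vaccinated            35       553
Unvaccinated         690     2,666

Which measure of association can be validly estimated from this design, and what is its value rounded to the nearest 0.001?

Cells: a = 35, b = 553, c = 690, d = 2666.
This is a nested case-control study: participants were sampled on outcome status, so risks in the source population cannot be estimated directly — relative risk is not valid here. The odds ratio is the appropriate measure.
OR = (a·d)/(b·c) = (35 × 2666) / (553 × 690) = 93310 / 381570 = 0.24454

0.245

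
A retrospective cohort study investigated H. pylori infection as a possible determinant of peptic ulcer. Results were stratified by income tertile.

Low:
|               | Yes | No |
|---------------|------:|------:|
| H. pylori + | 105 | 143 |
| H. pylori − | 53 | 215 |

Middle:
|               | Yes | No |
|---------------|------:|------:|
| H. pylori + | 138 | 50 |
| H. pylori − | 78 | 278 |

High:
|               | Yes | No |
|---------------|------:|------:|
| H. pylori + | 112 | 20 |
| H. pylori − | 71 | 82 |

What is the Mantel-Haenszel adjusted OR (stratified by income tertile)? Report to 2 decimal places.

5.46

OR_MH = Σ(aᵢdᵢ/nᵢ) / Σ(bᵢcᵢ/nᵢ), where nᵢ is the stratum total.
Stratum 1 (Low): n = 516; a·d/n = 105·215/516 = 43.7500; b·c/n = 143·53/516 = 14.6880
Stratum 2 (Middle): n = 544; a·d/n = 138·278/544 = 70.5221; b·c/n = 50·78/544 = 7.1691
Stratum 3 (High): n = 285; a·d/n = 112·82/285 = 32.2246; b·c/n = 20·71/285 = 4.9825
OR_MH = (43.7500 + 70.5221 + 32.2246) / (14.6880 + 7.1691 + 4.9825) = 146.4966 / 26.8396 = 5.45824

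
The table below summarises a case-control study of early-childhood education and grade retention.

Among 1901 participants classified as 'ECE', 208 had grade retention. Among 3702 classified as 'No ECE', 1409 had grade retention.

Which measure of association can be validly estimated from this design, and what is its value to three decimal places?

From the description: a = 208, b = 1693, c = 1409, d = 2293.
This is a case-control study: participants were sampled on outcome status, so risks in the source population cannot be estimated directly — relative risk is not valid here. The odds ratio is the appropriate measure.
OR = (a·d)/(b·c) = (208 × 2293) / (1693 × 1409) = 476944 / 2385437 = 0.19994

0.200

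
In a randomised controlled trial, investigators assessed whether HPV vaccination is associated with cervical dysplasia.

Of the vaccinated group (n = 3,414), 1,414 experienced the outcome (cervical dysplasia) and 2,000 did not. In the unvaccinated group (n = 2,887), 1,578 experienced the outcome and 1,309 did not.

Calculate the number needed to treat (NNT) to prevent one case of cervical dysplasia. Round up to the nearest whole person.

8

Risk in treated group = 1414/3414 = 0.41418; risk in control = 1578/2887 = 0.54659.
Absolute risk reduction = 0.54659 − 0.41418 = 0.13241
NNT = 1 / ARR = 1 / 0.13241 = 7.552 → round up → 8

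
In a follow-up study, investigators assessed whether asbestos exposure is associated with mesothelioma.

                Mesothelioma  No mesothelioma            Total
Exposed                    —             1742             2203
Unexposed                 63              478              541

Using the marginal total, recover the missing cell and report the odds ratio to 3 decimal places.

2.008

The missing cell is in the exposed row: 2203 − 1742 = 461.
So a = 461, b = 1742, c = 63, d = 478.
OR = (a·d)/(b·c) = (461 × 478) / (1742 × 63) = 220358 / 109746 = 2.00789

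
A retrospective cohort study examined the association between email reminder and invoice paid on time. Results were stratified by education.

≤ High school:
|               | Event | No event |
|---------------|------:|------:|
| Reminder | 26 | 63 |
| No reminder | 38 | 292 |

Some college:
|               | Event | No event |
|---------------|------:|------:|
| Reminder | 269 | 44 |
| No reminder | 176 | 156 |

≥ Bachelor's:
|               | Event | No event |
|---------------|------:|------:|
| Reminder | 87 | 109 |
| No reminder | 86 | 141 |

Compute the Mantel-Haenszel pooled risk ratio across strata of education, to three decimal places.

RR_MH = Σ(aᵢ·n₀ᵢ/nᵢ) / Σ(cᵢ·n₁ᵢ/nᵢ), with n₁ᵢ = aᵢ+bᵢ (exposed), n₀ᵢ = cᵢ+dᵢ (unexposed), nᵢ = n₁ᵢ+n₀ᵢ.
Stratum 1 (≤ High school): n₁ = 89, n₀ = 330, n = 419; a·n₀/n = 26·330/419 = 20.4773; c·n₁/n = 38·89/419 = 8.0716
Stratum 2 (Some college): n₁ = 313, n₀ = 332, n = 645; a·n₀/n = 269·332/645 = 138.4620; c·n₁/n = 176·313/645 = 85.4078
Stratum 3 (≥ Bachelor's): n₁ = 196, n₀ = 227, n = 423; a·n₀/n = 87·227/423 = 46.6879; c·n₁/n = 86·196/423 = 39.8487
RR_MH = (20.4773 + 138.4620 + 46.6879) / (8.0716 + 85.4078 + 39.8487) = 205.6273 / 133.3281 = 1.54227

1.542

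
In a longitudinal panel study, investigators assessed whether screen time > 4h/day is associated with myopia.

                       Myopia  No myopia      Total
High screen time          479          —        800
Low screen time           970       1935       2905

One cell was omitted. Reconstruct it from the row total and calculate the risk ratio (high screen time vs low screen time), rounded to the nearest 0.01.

1.79

The missing cell is in the exposed row: 800 − 479 = 321.
So a = 479, b = 321, c = 970, d = 1935.
RR = [a/(a+b)] / [c/(c+d)] = (479/800) / (970/2905) = 0.59875/0.33391 = 1.79316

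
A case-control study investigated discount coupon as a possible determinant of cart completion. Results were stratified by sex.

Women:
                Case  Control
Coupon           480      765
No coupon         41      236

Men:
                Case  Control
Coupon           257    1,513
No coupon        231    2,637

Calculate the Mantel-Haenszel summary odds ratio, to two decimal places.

2.30

OR_MH = Σ(aᵢdᵢ/nᵢ) / Σ(bᵢcᵢ/nᵢ), where nᵢ is the stratum total.
Stratum 1 (Women): n = 1522; a·d/n = 480·236/1522 = 74.4284; b·c/n = 765·41/1522 = 20.6078
Stratum 2 (Men): n = 4638; a·d/n = 257·2637/4638 = 146.1210; b·c/n = 1513·231/4638 = 75.3564
OR_MH = (74.4284 + 146.1210) / (20.6078 + 75.3564) = 220.5493 / 95.9642 = 2.29825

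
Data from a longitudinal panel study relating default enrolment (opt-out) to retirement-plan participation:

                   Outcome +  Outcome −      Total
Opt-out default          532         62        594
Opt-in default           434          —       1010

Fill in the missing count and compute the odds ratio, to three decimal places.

11.388

The missing cell is in the unexposed row: 1010 − 434 = 576.
So a = 532, b = 62, c = 434, d = 576.
OR = (a·d)/(b·c) = (532 × 576) / (62 × 434) = 306432 / 26908 = 11.38814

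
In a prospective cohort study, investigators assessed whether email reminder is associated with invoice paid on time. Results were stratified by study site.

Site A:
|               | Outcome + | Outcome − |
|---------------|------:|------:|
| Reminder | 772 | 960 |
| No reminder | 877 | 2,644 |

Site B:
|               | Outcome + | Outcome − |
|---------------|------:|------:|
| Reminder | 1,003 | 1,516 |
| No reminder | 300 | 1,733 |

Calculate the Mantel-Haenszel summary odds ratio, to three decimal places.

2.961

OR_MH = Σ(aᵢdᵢ/nᵢ) / Σ(bᵢcᵢ/nᵢ), where nᵢ is the stratum total.
Stratum 1 (Site A): n = 5253; a·d/n = 772·2644/5253 = 388.5719; b·c/n = 960·877/5253 = 160.2741
Stratum 2 (Site B): n = 4552; a·d/n = 1003·1733/4552 = 381.8539; b·c/n = 1516·300/4552 = 99.9121
OR_MH = (388.5719 + 381.8539) / (160.2741 + 99.9121) = 770.4258 / 260.1863 = 2.96105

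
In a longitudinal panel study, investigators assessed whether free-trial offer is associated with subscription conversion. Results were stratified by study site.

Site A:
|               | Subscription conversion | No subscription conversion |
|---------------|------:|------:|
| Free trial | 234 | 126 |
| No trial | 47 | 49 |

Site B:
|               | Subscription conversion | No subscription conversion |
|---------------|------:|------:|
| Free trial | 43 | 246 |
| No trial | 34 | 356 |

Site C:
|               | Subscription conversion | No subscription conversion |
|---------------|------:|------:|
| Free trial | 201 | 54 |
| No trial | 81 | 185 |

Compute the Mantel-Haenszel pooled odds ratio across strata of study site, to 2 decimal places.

3.53

OR_MH = Σ(aᵢdᵢ/nᵢ) / Σ(bᵢcᵢ/nᵢ), where nᵢ is the stratum total.
Stratum 1 (Site A): n = 456; a·d/n = 234·49/456 = 25.1447; b·c/n = 126·47/456 = 12.9868
Stratum 2 (Site B): n = 679; a·d/n = 43·356/679 = 22.5449; b·c/n = 246·34/679 = 12.3181
Stratum 3 (Site C): n = 521; a·d/n = 201·185/521 = 71.3724; b·c/n = 54·81/521 = 8.3954
OR_MH = (25.1447 + 22.5449 + 71.3724) / (12.9868 + 12.3181 + 8.3954) = 119.0620 / 33.7004 = 3.53296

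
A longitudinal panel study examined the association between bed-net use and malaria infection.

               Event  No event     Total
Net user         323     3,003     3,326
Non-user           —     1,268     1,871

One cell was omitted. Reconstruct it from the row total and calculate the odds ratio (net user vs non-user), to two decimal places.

The missing cell is in the unexposed row: 1871 − 1268 = 603.
So a = 323, b = 3003, c = 603, d = 1268.
OR = (a·d)/(b·c) = (323 × 1268) / (3003 × 603) = 409564 / 1810809 = 0.22618

0.23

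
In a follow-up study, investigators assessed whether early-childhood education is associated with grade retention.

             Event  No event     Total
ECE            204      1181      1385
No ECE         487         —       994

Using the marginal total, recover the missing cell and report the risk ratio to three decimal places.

The missing cell is in the unexposed row: 994 − 487 = 507.
So a = 204, b = 1181, c = 487, d = 507.
RR = [a/(a+b)] / [c/(c+d)] = (204/1385) / (487/994) = 0.14729/0.48994 = 0.30063

0.301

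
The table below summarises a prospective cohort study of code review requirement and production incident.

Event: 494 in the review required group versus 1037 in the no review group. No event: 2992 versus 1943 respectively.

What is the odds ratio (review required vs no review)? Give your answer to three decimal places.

0.309

From the description: a = 494, b = 2992, c = 1037, d = 1943.
OR = (a·d)/(b·c) = (494 × 1943) / (2992 × 1037) = 959842 / 3102704 = 0.30936
Exposure is associated with lower odds of production incident (OR = 0.31 < 1).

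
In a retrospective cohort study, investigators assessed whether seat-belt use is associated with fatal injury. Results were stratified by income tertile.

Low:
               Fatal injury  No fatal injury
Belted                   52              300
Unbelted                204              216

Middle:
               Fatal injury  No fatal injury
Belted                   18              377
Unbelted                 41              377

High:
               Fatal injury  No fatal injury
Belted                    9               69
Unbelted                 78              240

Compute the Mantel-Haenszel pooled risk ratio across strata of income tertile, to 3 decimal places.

0.349

RR_MH = Σ(aᵢ·n₀ᵢ/nᵢ) / Σ(cᵢ·n₁ᵢ/nᵢ), with n₁ᵢ = aᵢ+bᵢ (exposed), n₀ᵢ = cᵢ+dᵢ (unexposed), nᵢ = n₁ᵢ+n₀ᵢ.
Stratum 1 (Low): n₁ = 352, n₀ = 420, n = 772; a·n₀/n = 52·420/772 = 28.2902; c·n₁/n = 204·352/772 = 93.0155
Stratum 2 (Middle): n₁ = 395, n₀ = 418, n = 813; a·n₀/n = 18·418/813 = 9.2546; c·n₁/n = 41·395/813 = 19.9200
Stratum 3 (High): n₁ = 78, n₀ = 318, n = 396; a·n₀/n = 9·318/396 = 7.2273; c·n₁/n = 78·78/396 = 15.3636
RR_MH = (28.2902 + 9.2546 + 7.2273) / (93.0155 + 19.9200 + 15.3636) = 44.7720 / 128.2992 = 0.34897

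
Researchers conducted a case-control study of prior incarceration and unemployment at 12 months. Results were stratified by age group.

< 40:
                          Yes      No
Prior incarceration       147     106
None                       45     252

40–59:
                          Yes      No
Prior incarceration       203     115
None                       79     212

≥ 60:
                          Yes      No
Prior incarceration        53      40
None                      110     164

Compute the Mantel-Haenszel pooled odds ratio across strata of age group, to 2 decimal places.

OR_MH = Σ(aᵢdᵢ/nᵢ) / Σ(bᵢcᵢ/nᵢ), where nᵢ is the stratum total.
Stratum 1 (< 40): n = 550; a·d/n = 147·252/550 = 67.3527; b·c/n = 106·45/550 = 8.6727
Stratum 2 (40–59): n = 609; a·d/n = 203·212/609 = 70.6667; b·c/n = 115·79/609 = 14.9179
Stratum 3 (≥ 60): n = 367; a·d/n = 53·164/367 = 23.6839; b·c/n = 40·110/367 = 11.9891
OR_MH = (67.3527 + 70.6667 + 23.6839) / (8.6727 + 14.9179 + 11.9891) = 161.7033 / 35.5797 = 4.54482

4.54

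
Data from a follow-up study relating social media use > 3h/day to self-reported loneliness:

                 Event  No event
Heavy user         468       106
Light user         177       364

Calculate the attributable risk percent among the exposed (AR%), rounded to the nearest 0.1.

Cells: a = 468, b = 106, c = 177, d = 364.
Risk in exposed = 468/574 = 0.81533; risk in unexposed = 177/541 = 0.32717.
RR = 0.81533/0.32717 = 2.49206
AR% = (RR − 1)/RR × 100 = (2.49206 − 1)/2.49206 × 100 = 59.8725%

59.9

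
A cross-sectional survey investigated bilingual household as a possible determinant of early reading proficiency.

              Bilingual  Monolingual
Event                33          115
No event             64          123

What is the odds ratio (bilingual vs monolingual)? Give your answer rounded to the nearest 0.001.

0.551

Reading the table with exposure as columns: a = 33 (Bilingual, case), b = 64 (Bilingual, non-case), c = 115 (Monolingual, case), d = 123.
OR = (a·d)/(b·c) = (33 × 123) / (64 × 115) = 4059 / 7360 = 0.55149
Exposure is associated with lower odds of early reading proficiency (OR = 0.55 < 1).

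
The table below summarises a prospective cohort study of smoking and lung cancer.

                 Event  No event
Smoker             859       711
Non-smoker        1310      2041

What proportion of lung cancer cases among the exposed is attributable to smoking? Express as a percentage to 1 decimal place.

28.5

Cells: a = 859, b = 711, c = 1310, d = 2041.
Risk in exposed = 859/1570 = 0.54713; risk in unexposed = 1310/3351 = 0.39093.
RR = 0.54713/0.39093 = 1.39958
AR% = (RR − 1)/RR × 100 = (1.39958 − 1)/1.39958 × 100 = 28.5498%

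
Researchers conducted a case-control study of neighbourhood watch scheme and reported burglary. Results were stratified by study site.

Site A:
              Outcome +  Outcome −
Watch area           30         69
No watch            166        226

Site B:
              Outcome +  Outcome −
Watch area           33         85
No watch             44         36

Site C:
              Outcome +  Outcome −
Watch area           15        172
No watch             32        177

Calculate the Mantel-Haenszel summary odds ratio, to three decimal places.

OR_MH = Σ(aᵢdᵢ/nᵢ) / Σ(bᵢcᵢ/nᵢ), where nᵢ is the stratum total.
Stratum 1 (Site A): n = 491; a·d/n = 30·226/491 = 13.8086; b·c/n = 69·166/491 = 23.3279
Stratum 2 (Site B): n = 198; a·d/n = 33·36/198 = 6.0000; b·c/n = 85·44/198 = 18.8889
Stratum 3 (Site C): n = 396; a·d/n = 15·177/396 = 6.7045; b·c/n = 172·32/396 = 13.8990
OR_MH = (13.8086 + 6.0000 + 6.7045) / (23.3279 + 18.8889 + 13.8990) = 26.5131 / 56.1158 = 0.47247

0.472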